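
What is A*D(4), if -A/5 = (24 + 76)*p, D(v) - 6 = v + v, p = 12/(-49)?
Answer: 12000/7 ≈ 1714.3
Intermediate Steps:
p = -12/49 (p = 12*(-1/49) = -12/49 ≈ -0.24490)
D(v) = 6 + 2*v (D(v) = 6 + (v + v) = 6 + 2*v)
A = 6000/49 (A = -5*(24 + 76)*(-12)/49 = -500*(-12)/49 = -5*(-1200/49) = 6000/49 ≈ 122.45)
A*D(4) = 6000*(6 + 2*4)/49 = 6000*(6 + 8)/49 = (6000/49)*14 = 12000/7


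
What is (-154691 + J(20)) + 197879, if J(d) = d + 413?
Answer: 43621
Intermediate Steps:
J(d) = 413 + d
(-154691 + J(20)) + 197879 = (-154691 + (413 + 20)) + 197879 = (-154691 + 433) + 197879 = -154258 + 197879 = 43621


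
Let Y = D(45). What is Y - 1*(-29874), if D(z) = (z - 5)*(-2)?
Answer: 29794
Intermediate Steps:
D(z) = 10 - 2*z (D(z) = (-5 + z)*(-2) = 10 - 2*z)
Y = -80 (Y = 10 - 2*45 = 10 - 90 = -80)
Y - 1*(-29874) = -80 - 1*(-29874) = -80 + 29874 = 29794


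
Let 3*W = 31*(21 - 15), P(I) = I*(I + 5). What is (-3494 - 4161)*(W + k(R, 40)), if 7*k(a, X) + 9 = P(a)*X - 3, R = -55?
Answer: -845280410/7 ≈ -1.2075e+8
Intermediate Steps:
P(I) = I*(5 + I)
k(a, X) = -12/7 + X*a*(5 + a)/7 (k(a, X) = -9/7 + ((a*(5 + a))*X - 3)/7 = -9/7 + (X*a*(5 + a) - 3)/7 = -9/7 + (-3 + X*a*(5 + a))/7 = -9/7 + (-3/7 + X*a*(5 + a)/7) = -12/7 + X*a*(5 + a)/7)
W = 62 (W = (31*(21 - 15))/3 = (31*6)/3 = (1/3)*186 = 62)
(-3494 - 4161)*(W + k(R, 40)) = (-3494 - 4161)*(62 + (-12/7 + (1/7)*40*(-55)*(5 - 55))) = -7655*(62 + (-12/7 + (1/7)*40*(-55)*(-50))) = -7655*(62 + (-12/7 + 110000/7)) = -7655*(62 + 109988/7) = -7655*110422/7 = -845280410/7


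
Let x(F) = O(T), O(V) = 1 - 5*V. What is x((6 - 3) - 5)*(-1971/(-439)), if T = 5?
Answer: -47304/439 ≈ -107.75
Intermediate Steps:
x(F) = -24 (x(F) = 1 - 5*5 = 1 - 25 = -24)
x((6 - 3) - 5)*(-1971/(-439)) = -(-47304)/(-439) = -(-47304)*(-1)/439 = -24*1971/439 = -47304/439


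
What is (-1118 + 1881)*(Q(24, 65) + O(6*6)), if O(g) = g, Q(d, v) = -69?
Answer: -25179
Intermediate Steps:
(-1118 + 1881)*(Q(24, 65) + O(6*6)) = (-1118 + 1881)*(-69 + 6*6) = 763*(-69 + 36) = 763*(-33) = -25179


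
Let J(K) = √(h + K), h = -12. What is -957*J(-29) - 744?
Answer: -744 - 957*I*√41 ≈ -744.0 - 6127.8*I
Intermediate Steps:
J(K) = √(-12 + K)
-957*J(-29) - 744 = -957*√(-12 - 29) - 744 = -957*I*√41 - 744 = -744 - 957*I*√41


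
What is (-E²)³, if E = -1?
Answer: -1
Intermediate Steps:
(-E²)³ = (-1*(-1)²)³ = (-1*1)³ = (-1)³ = -1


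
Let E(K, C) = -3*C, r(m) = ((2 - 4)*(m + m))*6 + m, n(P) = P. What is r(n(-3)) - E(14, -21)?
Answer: 6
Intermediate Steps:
r(m) = -23*m (r(m) = -4*m*6 + m = -24*m + m = -23*m)
r(n(-3)) - E(14, -21) = -23*(-3) - (-3)*(-21) = 69 - 1*63 = 69 - 63 = 6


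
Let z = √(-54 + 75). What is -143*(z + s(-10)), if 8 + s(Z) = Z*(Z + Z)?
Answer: -27456 - 143*√21 ≈ -28111.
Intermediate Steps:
s(Z) = -8 + 2*Z² (s(Z) = -8 + Z*(Z + Z) = -8 + Z*(2*Z) = -8 + 2*Z²)
z = √21 ≈ 4.5826
-143*(z + s(-10)) = -143*(√21 + (-8 + 2*(-10)²)) = -143*(√21 + (-8 + 2*100)) = -143*(√21 + (-8 + 200)) = -143*(√21 + 192) = -143*(192 + √21) = -27456 - 143*√21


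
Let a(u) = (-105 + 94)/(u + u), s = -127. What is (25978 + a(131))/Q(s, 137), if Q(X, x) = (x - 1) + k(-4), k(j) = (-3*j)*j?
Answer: 6806225/23056 ≈ 295.20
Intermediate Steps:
a(u) = -11/(2*u) (a(u) = -11*1/(2*u) = -11/(2*u))
k(j) = -3*j²
Q(X, x) = -49 + x (Q(X, x) = (x - 1) - 3*(-4)² = (-1 + x) - 3*16 = (-1 + x) - 48 = -49 + x)
(25978 + a(131))/Q(s, 137) = (25978 - 11/2/131)/(-49 + 137) = (25978 - 11/2*1/131)/88 = (25978 - 11/262)*(1/88) = (6806225/262)*(1/88) = 6806225/23056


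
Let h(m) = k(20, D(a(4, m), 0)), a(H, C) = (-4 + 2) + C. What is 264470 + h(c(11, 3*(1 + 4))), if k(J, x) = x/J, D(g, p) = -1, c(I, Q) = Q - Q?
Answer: 5289399/20 ≈ 2.6447e+5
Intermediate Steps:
a(H, C) = -2 + C
c(I, Q) = 0
h(m) = -1/20
264470 + h(c(11, 3*(1 + 4))) = 264470 - 1/20 = 5289399/20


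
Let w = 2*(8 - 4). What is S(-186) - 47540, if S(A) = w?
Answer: -47532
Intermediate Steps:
w = 8 (w = 2*4 = 8)
S(A) = 8
S(-186) - 47540 = 8 - 47540 = -47532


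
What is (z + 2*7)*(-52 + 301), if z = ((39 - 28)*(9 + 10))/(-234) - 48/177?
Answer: 14708347/4602 ≈ 3196.1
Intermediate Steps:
z = -16075/13806 (z = (11*19)*(-1/234) - 48*1/177 = 209*(-1/234) - 16/59 = -209/234 - 16/59 = -16075/13806 ≈ -1.1643)
(z + 2*7)*(-52 + 301) = (-16075/13806 + 2*7)*(-52 + 301) = (-16075/13806 + 14)*249 = (177209/13806)*249 = 14708347/4602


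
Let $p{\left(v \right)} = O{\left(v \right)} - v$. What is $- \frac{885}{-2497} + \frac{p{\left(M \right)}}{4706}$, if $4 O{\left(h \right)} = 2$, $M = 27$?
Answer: $\frac{8197279}{23501764} \approx 0.34879$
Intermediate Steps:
$O{\left(h \right)} = \frac{1}{2}$ ($O{\left(h \right)} = \frac{1}{4} \cdot 2 = \frac{1}{2}$)
$p{\left(v \right)} = \frac{1}{2} - v$
$- \frac{885}{-2497} + \frac{p{\left(M \right)}}{4706} = - \frac{885}{-2497} + \frac{\frac{1}{2} - 27}{4706} = \left(-885\right) \left(- \frac{1}{2497}\right) + \left(\frac{1}{2} - 27\right) \frac{1}{4706} = \frac{885}{2497} - \frac{53}{9412} = \frac{8197279}{23501764}$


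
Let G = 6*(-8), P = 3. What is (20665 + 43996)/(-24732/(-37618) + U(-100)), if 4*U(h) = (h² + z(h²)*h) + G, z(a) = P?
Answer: 1216208749/45398483 ≈ 26.790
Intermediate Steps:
z(a) = 3
G = -48
U(h) = -12 + h²/4 + 3*h/4 (U(h) = ((h² + 3*h) - 48)/4 = (-48 + h² + 3*h)/4 = -12 + h²/4 + 3*h/4)
(20665 + 43996)/(-24732/(-37618) + U(-100)) = (20665 + 43996)/(-24732/(-37618) + (-12 + (¼)*(-100)² + (¾)*(-100))) = 64661/(-24732*(-1/37618) + (-12 + (¼)*10000 - 75)) = 64661/(12366/18809 + (-12 + 2500 - 75)) = 64661/(12366/18809 + 2413) = 64661/(45398483/18809) = 64661*(18809/45398483) = 1216208749/45398483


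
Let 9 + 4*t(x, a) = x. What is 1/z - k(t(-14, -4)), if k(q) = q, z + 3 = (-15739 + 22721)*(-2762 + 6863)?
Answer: 658563121/114532716 ≈ 5.7500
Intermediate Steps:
t(x, a) = -9/4 + x/4
z = 28633179 (z = -3 + (-15739 + 22721)*(-2762 + 6863) = -3 + 6982*4101 = -3 + 28633182 = 28633179)
1/z - k(t(-14, -4)) = 1/28633179 - (-9/4 + (¼)*(-14)) = 1/28633179 - (-9/4 - 7/2) = 1/28633179 - 1*(-23/4) = 1/28633179 + 23/4 = 658563121/114532716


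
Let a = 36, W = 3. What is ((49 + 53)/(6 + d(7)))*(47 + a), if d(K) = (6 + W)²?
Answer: 2822/29 ≈ 97.310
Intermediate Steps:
d(K) = 81 (d(K) = (6 + 3)² = 9² = 81)
((49 + 53)/(6 + d(7)))*(47 + a) = ((49 + 53)/(6 + 81))*(47 + 36) = (102/87)*83 = (102*(1/87))*83 = (34/29)*83 = 2822/29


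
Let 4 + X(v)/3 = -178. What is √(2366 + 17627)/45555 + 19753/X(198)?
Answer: -19753/546 + √19993/45555 ≈ -36.175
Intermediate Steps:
X(v) = -546 (X(v) = -12 + 3*(-178) = -12 - 534 = -546)
√(2366 + 17627)/45555 + 19753/X(198) = √(2366 + 17627)/45555 + 19753/(-546) = √19993*(1/45555) + 19753*(-1/546) = √19993/45555 - 19753/546 = -19753/546 + √19993/45555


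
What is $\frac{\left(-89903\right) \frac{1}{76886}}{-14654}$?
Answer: $\frac{89903}{1126687444} \approx 7.9794 \cdot 10^{-5}$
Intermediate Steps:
$\frac{\left(-89903\right) \frac{1}{76886}}{-14654} = \left(-89903\right) \frac{1}{76886} \left(- \frac{1}{14654}\right) = \left(- \frac{89903}{76886}\right) \left(- \frac{1}{14654}\right) = \frac{89903}{1126687444}$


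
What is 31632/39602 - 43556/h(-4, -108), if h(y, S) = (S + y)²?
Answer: -166014113/62095936 ≈ -2.6735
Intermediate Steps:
31632/39602 - 43556/h(-4, -108) = 31632/39602 - 43556/(-108 - 4)² = 31632*(1/39602) - 43556/((-112)²) = 15816/19801 - 43556/12544 = 15816/19801 - 43556*1/12544 = 15816/19801 - 10889/3136 = -166014113/62095936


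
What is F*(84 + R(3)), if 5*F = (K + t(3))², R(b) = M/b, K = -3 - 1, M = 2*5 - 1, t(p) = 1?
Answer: 783/5 ≈ 156.60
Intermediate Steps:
M = 9 (M = 10 - 1 = 9)
K = -4
R(b) = 9/b
F = 9/5 (F = (-4 + 1)²/5 = (⅕)*(-3)² = (⅕)*9 = 9/5 ≈ 1.8000)
F*(84 + R(3)) = 9*(84 + 9/3)/5 = 9*(84 + 9*(⅓))/5 = 9*(84 + 3)/5 = (9/5)*87 = 783/5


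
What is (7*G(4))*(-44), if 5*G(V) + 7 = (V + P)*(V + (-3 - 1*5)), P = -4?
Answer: 2156/5 ≈ 431.20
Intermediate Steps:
G(V) = -7/5 + (-8 + V)*(-4 + V)/5 (G(V) = -7/5 + ((V - 4)*(V + (-3 - 1*5)))/5 = -7/5 + ((-4 + V)*(V + (-3 - 5)))/5 = -7/5 + ((-4 + V)*(V - 8))/5 = -7/5 + ((-4 + V)*(-8 + V))/5 = -7/5 + ((-8 + V)*(-4 + V))/5 = -7/5 + (-8 + V)*(-4 + V)/5)
(7*G(4))*(-44) = (7*(5 - 12/5*4 + (⅕)*4²))*(-44) = (7*(5 - 48/5 + (⅕)*16))*(-44) = (7*(5 - 48/5 + 16/5))*(-44) = (7*(-7/5))*(-44) = -49/5*(-44) = 2156/5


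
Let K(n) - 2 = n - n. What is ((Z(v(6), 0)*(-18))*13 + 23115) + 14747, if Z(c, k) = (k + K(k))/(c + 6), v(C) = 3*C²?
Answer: 719300/19 ≈ 37858.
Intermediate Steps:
K(n) = 2 (K(n) = 2 + (n - n) = 2 + 0 = 2)
Z(c, k) = (2 + k)/(6 + c) (Z(c, k) = (k + 2)/(c + 6) = (2 + k)/(6 + c))
((Z(v(6), 0)*(-18))*13 + 23115) + 14747 = ((((2 + 0)/(6 + 3*6²))*(-18))*13 + 23115) + 14747 = (((2/(6 + 3*36))*(-18))*13 + 23115) + 14747 = (((2/(6 + 108))*(-18))*13 + 23115) + 14747 = (((2/114)*(-18))*13 + 23115) + 14747 = ((((1/114)*2)*(-18))*13 + 23115) + 14747 = (((1/57)*(-18))*13 + 23115) + 14747 = (-6/19*13 + 23115) + 14747 = (-78/19 + 23115) + 14747 = 439107/19 + 14747 = 719300/19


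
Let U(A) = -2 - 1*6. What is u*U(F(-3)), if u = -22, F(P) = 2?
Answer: 176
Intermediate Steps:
U(A) = -8 (U(A) = -2 - 6 = -8)
u*U(F(-3)) = -22*(-8) = 176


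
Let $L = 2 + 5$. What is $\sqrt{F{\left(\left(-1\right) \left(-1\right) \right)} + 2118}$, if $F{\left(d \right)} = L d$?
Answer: $5 \sqrt{85} \approx 46.098$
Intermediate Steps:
$L = 7$
$F{\left(d \right)} = 7 d$
$\sqrt{F{\left(\left(-1\right) \left(-1\right) \right)} + 2118} = \sqrt{7 \left(\left(-1\right) \left(-1\right)\right) + 2118} = \sqrt{7 \cdot 1 + 2118} = \sqrt{7 + 2118} = \sqrt{2125} = 5 \sqrt{85}$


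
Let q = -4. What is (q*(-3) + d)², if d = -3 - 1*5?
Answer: 16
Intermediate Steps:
d = -8 (d = -3 - 5 = -8)
(q*(-3) + d)² = (-4*(-3) - 8)² = (12 - 8)² = 4² = 16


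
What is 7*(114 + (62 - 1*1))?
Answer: 1225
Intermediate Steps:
7*(114 + (62 - 1*1)) = 7*(114 + (62 - 1)) = 7*(114 + 61) = 7*175 = 1225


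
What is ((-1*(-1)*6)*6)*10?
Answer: 360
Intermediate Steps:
((-1*(-1)*6)*6)*10 = ((1*6)*6)*10 = (6*6)*10 = 36*10 = 360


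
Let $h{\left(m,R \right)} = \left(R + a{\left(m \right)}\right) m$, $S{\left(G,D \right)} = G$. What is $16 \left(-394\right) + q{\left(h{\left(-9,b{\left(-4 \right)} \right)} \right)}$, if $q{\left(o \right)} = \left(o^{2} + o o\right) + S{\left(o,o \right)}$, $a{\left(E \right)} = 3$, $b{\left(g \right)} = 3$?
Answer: $-526$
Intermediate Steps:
$h{\left(m,R \right)} = m \left(3 + R\right)$ ($h{\left(m,R \right)} = \left(R + 3\right) m = \left(3 + R\right) m = m \left(3 + R\right)$)
$q{\left(o \right)} = o + 2 o^{2}$ ($q{\left(o \right)} = \left(o^{2} + o o\right) + o = \left(o^{2} + o^{2}\right) + o = 2 o^{2} + o = o + 2 o^{2}$)
$16 \left(-394\right) + q{\left(h{\left(-9,b{\left(-4 \right)} \right)} \right)} = 16 \left(-394\right) + - 9 \left(3 + 3\right) \left(1 + 2 \left(- 9 \left(3 + 3\right)\right)\right) = -6304 + \left(-9\right) 6 \left(1 + 2 \left(\left(-9\right) 6\right)\right) = -6304 - 54 \left(1 + 2 \left(-54\right)\right) = -6304 - 54 \left(1 - 108\right) = -6304 - -5778 = -6304 + 5778 = -526$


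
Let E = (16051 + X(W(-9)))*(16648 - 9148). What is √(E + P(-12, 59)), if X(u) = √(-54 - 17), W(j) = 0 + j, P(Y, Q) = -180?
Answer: 2*√(30095580 + 1875*I*√71) ≈ 10972.0 + 2.8799*I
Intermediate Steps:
W(j) = j
X(u) = I*√71 (X(u) = √(-71) = I*√71)
E = 120382500 + 7500*I*√71 (E = (16051 + I*√71)*(16648 - 9148) = (16051 + I*√71)*7500 = 120382500 + 7500*I*√71 ≈ 1.2038e+8 + 63196.0*I)
√(E + P(-12, 59)) = √((120382500 + 7500*I*√71) - 180) = √(120382320 + 7500*I*√71)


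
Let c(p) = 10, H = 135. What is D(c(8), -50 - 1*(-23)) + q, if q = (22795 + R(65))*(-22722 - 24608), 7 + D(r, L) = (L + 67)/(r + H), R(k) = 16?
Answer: -31309694465/29 ≈ -1.0796e+9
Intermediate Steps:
D(r, L) = -7 + (67 + L)/(135 + r) (D(r, L) = -7 + (L + 67)/(r + 135) = -7 + (67 + L)/(135 + r))
q = -1079644630 (q = (22795 + 16)*(-22722 - 24608) = 22811*(-47330) = -1079644630)
D(c(8), -50 - 1*(-23)) + q = (-878 + (-50 - 1*(-23)) - 7*10)/(135 + 10) - 1079644630 = (-878 + (-50 + 23) - 70)/145 - 1079644630 = (-878 - 27 - 70)/145 - 1079644630 = (1/145)*(-975) - 1079644630 = -195/29 - 1079644630 = -31309694465/29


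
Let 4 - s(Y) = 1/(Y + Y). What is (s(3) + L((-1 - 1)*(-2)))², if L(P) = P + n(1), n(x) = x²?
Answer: 2809/36 ≈ 78.028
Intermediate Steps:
s(Y) = 4 - 1/(2*Y) (s(Y) = 4 - 1/(Y + Y) = 4 - 1/(2*Y))
L(P) = 1 + P (L(P) = P + 1² = P + 1 = 1 + P)
(s(3) + L((-1 - 1)*(-2)))² = ((4 - ½/3) + (1 + (-1 - 1)*(-2)))² = ((4 - ½*⅓) + (1 - 2*(-2)))² = ((4 - ⅙) + (1 + 4))² = (23/6 + 5)² = (53/6)² = 2809/36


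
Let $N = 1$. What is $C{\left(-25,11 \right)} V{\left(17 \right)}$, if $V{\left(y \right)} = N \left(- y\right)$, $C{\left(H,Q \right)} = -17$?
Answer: $289$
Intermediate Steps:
$V{\left(y \right)} = - y$ ($V{\left(y \right)} = 1 \left(- y\right) = - y$)
$C{\left(-25,11 \right)} V{\left(17 \right)} = - 17 \left(\left(-1\right) 17\right) = \left(-17\right) \left(-17\right) = 289$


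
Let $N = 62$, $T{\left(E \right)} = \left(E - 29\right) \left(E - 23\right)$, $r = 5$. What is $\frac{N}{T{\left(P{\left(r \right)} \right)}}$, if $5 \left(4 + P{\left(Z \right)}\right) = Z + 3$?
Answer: $\frac{1550}{19939} \approx 0.077737$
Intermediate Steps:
$P{\left(Z \right)} = - \frac{17}{5} + \frac{Z}{5}$ ($P{\left(Z \right)} = -4 + \frac{Z + 3}{5} = -4 + \frac{3 + Z}{5} = -4 + \left(\frac{3}{5} + \frac{Z}{5}\right) = - \frac{17}{5} + \frac{Z}{5}$)
$T{\left(E \right)} = \left(-29 + E\right) \left(-23 + E\right)$
$\frac{N}{T{\left(P{\left(r \right)} \right)}} = \frac{62}{667 + \left(- \frac{17}{5} + \frac{1}{5} \cdot 5\right)^{2} - 52 \left(- \frac{17}{5} + \frac{1}{5} \cdot 5\right)} = \frac{62}{667 + \left(- \frac{17}{5} + 1\right)^{2} - 52 \left(- \frac{17}{5} + 1\right)} = \frac{62}{667 + \left(- \frac{12}{5}\right)^{2} - - \frac{624}{5}} = \frac{62}{667 + \frac{144}{25} + \frac{624}{5}} = \frac{62}{\frac{19939}{25}} = 62 \cdot \frac{25}{19939} = \frac{1550}{19939}$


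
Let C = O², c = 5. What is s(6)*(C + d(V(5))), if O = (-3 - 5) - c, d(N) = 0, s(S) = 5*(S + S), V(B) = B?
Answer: 10140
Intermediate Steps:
s(S) = 10*S (s(S) = 5*(2*S) = 10*S)
O = -13 (O = (-3 - 5) - 1*5 = -8 - 5 = -13)
C = 169 (C = (-13)² = 169)
s(6)*(C + d(V(5))) = (10*6)*(169 + 0) = 60*169 = 10140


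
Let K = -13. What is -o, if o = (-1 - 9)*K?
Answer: -130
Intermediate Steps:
o = 130 (o = (-1 - 9)*(-13) = -10*(-13) = 130)
-o = -1*130 = -130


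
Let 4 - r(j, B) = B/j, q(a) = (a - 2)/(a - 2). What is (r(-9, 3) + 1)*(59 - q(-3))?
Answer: 928/3 ≈ 309.33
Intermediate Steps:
q(a) = 1 (q(a) = (-2 + a)/(-2 + a) = 1)
r(j, B) = 4 - B/j
(r(-9, 3) + 1)*(59 - q(-3)) = ((4 - 1*3/(-9)) + 1)*(59 - 1*1) = ((4 - 1*3*(-⅑)) + 1)*(59 - 1) = ((4 + ⅓) + 1)*58 = (13/3 + 1)*58 = (16/3)*58 = 928/3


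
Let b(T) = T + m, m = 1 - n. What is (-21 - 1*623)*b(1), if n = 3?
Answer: 644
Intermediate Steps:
m = -2 (m = 1 - 1*3 = 1 - 3 = -2)
b(T) = -2 + T (b(T) = T - 2 = -2 + T)
(-21 - 1*623)*b(1) = (-21 - 1*623)*(-2 + 1) = (-21 - 623)*(-1) = -644*(-1) = 644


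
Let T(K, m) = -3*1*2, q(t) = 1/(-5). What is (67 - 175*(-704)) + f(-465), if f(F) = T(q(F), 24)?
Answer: 123261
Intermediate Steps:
q(t) = -1/5
T(K, m) = -6 (T(K, m) = -3*2 = -6)
f(F) = -6
(67 - 175*(-704)) + f(-465) = (67 - 175*(-704)) - 6 = (67 + 123200) - 6 = 123267 - 6 = 123261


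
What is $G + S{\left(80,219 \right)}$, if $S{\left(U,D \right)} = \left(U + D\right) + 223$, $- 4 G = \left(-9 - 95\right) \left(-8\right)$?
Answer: $314$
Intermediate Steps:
$G = -208$ ($G = - \frac{\left(-9 - 95\right) \left(-8\right)}{4} = - \frac{\left(-104\right) \left(-8\right)}{4} = \left(- \frac{1}{4}\right) 832 = -208$)
$S{\left(U,D \right)} = 223 + D + U$ ($S{\left(U,D \right)} = \left(D + U\right) + 223 = 223 + D + U$)
$G + S{\left(80,219 \right)} = -208 + \left(223 + 219 + 80\right) = -208 + 522 = 314$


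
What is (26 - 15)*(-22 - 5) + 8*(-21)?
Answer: -465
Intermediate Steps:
(26 - 15)*(-22 - 5) + 8*(-21) = 11*(-27) - 168 = -297 - 168 = -465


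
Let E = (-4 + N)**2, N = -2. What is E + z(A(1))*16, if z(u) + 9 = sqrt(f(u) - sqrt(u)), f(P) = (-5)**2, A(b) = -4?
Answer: -108 + 16*sqrt(25 - 2*I) ≈ -27.936 - 3.1974*I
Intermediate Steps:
f(P) = 25
E = 36 (E = (-4 - 2)**2 = (-6)**2 = 36)
z(u) = -9 + sqrt(25 - sqrt(u))
E + z(A(1))*16 = 36 + (-9 + sqrt(25 - sqrt(-4)))*16 = 36 + (-9 + sqrt(25 - 2*I))*16 = 36 + (-144 + 16*sqrt(25 - 2*I)) = -108 + 16*sqrt(25 - 2*I)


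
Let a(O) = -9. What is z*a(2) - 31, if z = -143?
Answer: 1256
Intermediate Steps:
z*a(2) - 31 = -143*(-9) - 31 = 1287 - 31 = 1256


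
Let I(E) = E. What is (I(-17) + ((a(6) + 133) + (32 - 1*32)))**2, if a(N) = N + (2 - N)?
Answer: 13924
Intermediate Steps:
a(N) = 2
(I(-17) + ((a(6) + 133) + (32 - 1*32)))**2 = (-17 + ((2 + 133) + (32 - 1*32)))**2 = (-17 + (135 + (32 - 32)))**2 = (-17 + (135 + 0))**2 = (-17 + 135)**2 = 118**2 = 13924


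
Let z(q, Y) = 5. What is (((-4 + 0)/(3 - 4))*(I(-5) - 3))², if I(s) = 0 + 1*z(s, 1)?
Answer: 64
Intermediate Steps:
I(s) = 5 (I(s) = 0 + 1*5 = 0 + 5 = 5)
(((-4 + 0)/(3 - 4))*(I(-5) - 3))² = (((-4 + 0)/(3 - 4))*(5 - 3))² = (-4/(-1)*2)² = (-4*(-1)*2)² = (4*2)² = 8² = 64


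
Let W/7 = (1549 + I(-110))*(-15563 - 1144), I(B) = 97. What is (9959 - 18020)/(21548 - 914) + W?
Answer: -1324001618099/6878 ≈ -1.9250e+8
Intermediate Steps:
W = -192498054 (W = 7*((1549 + 97)*(-15563 - 1144)) = 7*(1646*(-16707)) = 7*(-27499722) = -192498054)
(9959 - 18020)/(21548 - 914) + W = (9959 - 18020)/(21548 - 914) - 192498054 = -8061/20634 - 192498054 = -8061*1/20634 - 192498054 = -2687/6878 - 192498054 = -1324001618099/6878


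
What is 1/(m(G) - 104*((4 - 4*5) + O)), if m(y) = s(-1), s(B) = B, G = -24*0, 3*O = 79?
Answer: -3/3227 ≈ -0.00092966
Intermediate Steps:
O = 79/3 (O = (⅓)*79 = 79/3 ≈ 26.333)
G = 0
m(y) = -1
1/(m(G) - 104*((4 - 4*5) + O)) = 1/(-1 - 104*((4 - 4*5) + 79/3)) = 1/(-1 - 104*((4 - 20) + 79/3)) = 1/(-1 - 104*(-16 + 79/3)) = 1/(-1 - 104*31/3) = 1/(-1 - 3224/3) = 1/(-3227/3) = -3/3227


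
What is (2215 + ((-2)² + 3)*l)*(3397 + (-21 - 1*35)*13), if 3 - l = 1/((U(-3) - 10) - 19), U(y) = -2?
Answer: 185023087/31 ≈ 5.9685e+6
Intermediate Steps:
l = 94/31 (l = 3 - 1/((-2 - 10) - 19) = 3 - 1/(-12 - 19) = 3 - 1/(-31) = 3 - 1*(-1/31) = 3 + 1/31 = 94/31 ≈ 3.0323)
(2215 + ((-2)² + 3)*l)*(3397 + (-21 - 1*35)*13) = (2215 + ((-2)² + 3)*(94/31))*(3397 + (-21 - 1*35)*13) = (2215 + (4 + 3)*(94/31))*(3397 + (-21 - 35)*13) = (2215 + 7*(94/31))*(3397 - 56*13) = (2215 + 658/31)*(3397 - 728) = (69323/31)*2669 = 185023087/31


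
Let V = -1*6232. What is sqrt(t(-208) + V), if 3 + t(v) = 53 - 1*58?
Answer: 4*I*sqrt(390) ≈ 78.994*I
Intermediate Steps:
V = -6232
t(v) = -8 (t(v) = -3 + (53 - 1*58) = -3 + (53 - 58) = -3 - 5 = -8)
sqrt(t(-208) + V) = sqrt(-8 - 6232) = sqrt(-6240) = 4*I*sqrt(390)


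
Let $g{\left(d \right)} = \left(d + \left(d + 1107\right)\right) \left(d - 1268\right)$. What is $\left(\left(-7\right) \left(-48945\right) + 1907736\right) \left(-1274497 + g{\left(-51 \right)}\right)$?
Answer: $-5851119632292$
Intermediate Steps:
$g{\left(d \right)} = \left(-1268 + d\right) \left(1107 + 2 d\right)$ ($g{\left(d \right)} = \left(d + \left(1107 + d\right)\right) \left(-1268 + d\right) = \left(1107 + 2 d\right) \left(-1268 + d\right) = \left(-1268 + d\right) \left(1107 + 2 d\right)$)
$\left(\left(-7\right) \left(-48945\right) + 1907736\right) \left(-1274497 + g{\left(-51 \right)}\right) = \left(\left(-7\right) \left(-48945\right) + 1907736\right) \left(-1274497 - \left(1330797 - 5202\right)\right) = \left(342615 + 1907736\right) \left(-1274497 + \left(-1403676 + 72879 + 2 \cdot 2601\right)\right) = 2250351 \left(-1274497 + \left(-1403676 + 72879 + 5202\right)\right) = 2250351 \left(-1274497 - 1325595\right) = 2250351 \left(-2600092\right) = -5851119632292$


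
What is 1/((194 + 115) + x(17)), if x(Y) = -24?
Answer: 1/285 ≈ 0.0035088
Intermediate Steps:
1/((194 + 115) + x(17)) = 1/((194 + 115) - 24) = 1/(309 - 24) = 1/285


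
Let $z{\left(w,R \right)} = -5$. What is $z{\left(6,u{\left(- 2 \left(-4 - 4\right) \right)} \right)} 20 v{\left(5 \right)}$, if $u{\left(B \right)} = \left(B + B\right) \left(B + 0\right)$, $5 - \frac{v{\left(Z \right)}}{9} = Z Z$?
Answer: $18000$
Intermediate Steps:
$v{\left(Z \right)} = 45 - 9 Z^{2}$ ($v{\left(Z \right)} = 45 - 9 Z Z = 45 - 9 Z^{2}$)
$u{\left(B \right)} = 2 B^{2}$ ($u{\left(B \right)} = 2 B B = 2 B^{2}$)
$z{\left(6,u{\left(- 2 \left(-4 - 4\right) \right)} \right)} 20 v{\left(5 \right)} = \left(-5\right) 20 \left(45 - 9 \cdot 5^{2}\right) = - 100 \left(45 - 225\right) = \left(-100\right) \left(-180\right) = 18000$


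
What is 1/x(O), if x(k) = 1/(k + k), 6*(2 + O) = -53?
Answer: -65/3 ≈ -21.667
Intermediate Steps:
O = -65/6 (O = -2 + (1/6)*(-53) = -2 - 53/6 = -65/6 ≈ -10.833)
x(k) = 1/(2*k)
1/x(O) = 1/(1/(2*(-65/6))) = 1/((1/2)*(-6/65)) = 1/(-3/65) = -65/3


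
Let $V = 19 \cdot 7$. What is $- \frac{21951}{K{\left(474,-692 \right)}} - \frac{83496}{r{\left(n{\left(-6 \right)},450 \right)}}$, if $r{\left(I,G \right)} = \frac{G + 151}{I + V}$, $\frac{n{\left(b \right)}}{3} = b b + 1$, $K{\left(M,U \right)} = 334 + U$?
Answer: $- \frac{7280350041}{215158} \approx -33837.0$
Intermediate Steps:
$V = 133$
$n{\left(b \right)} = 3 + 3 b^{2}$ ($n{\left(b \right)} = 3 \left(b b + 1\right) = 3 \left(b^{2} + 1\right) = 3 \left(1 + b^{2}\right) = 3 + 3 b^{2}$)
$r{\left(I,G \right)} = \frac{151 + G}{133 + I}$ ($r{\left(I,G \right)} = \frac{G + 151}{I + 133} = \frac{151 + G}{133 + I}$)
$- \frac{21951}{K{\left(474,-692 \right)}} - \frac{83496}{r{\left(n{\left(-6 \right)},450 \right)}} = - \frac{21951}{334 - 692} - \frac{83496}{\frac{1}{133 + \left(3 + 3 \left(-6\right)^{2}\right)} \left(151 + 450\right)} = - \frac{21951}{-358} - \frac{83496}{\frac{1}{133 + \left(3 + 3 \cdot 36\right)} 601} = \left(-21951\right) \left(- \frac{1}{358}\right) - \frac{83496}{\frac{1}{133 + \left(3 + 108\right)} 601} = \frac{21951}{358} - \frac{83496}{\frac{1}{133 + 111} \cdot 601} = \frac{21951}{358} - \frac{83496}{\frac{1}{244} \cdot 601} = \frac{21951}{358} - \frac{83496}{\frac{601}{244}} = \frac{21951}{358} - \frac{20373024}{601} = - \frac{7280350041}{215158}$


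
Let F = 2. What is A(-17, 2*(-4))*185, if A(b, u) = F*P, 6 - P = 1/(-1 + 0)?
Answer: 2590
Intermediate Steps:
P = 7 (P = 6 - 1/(-1 + 0) = 6 - 1/(-1) = 6 - 1*(-1) = 6 + 1 = 7)
A(b, u) = 14 (A(b, u) = 2*7 = 14)
A(-17, 2*(-4))*185 = 14*185 = 2590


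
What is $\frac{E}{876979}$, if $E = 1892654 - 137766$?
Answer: $\frac{1754888}{876979} \approx 2.0011$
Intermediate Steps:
$E = 1754888$
$\frac{E}{876979} = \frac{1754888}{876979}$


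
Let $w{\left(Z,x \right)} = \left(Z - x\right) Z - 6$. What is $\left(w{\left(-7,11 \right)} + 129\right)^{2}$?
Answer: $62001$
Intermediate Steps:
$w{\left(Z,x \right)} = -6 + Z \left(Z - x\right)$ ($w{\left(Z,x \right)} = Z \left(Z - x\right) - 6 = -6 + Z \left(Z - x\right)$)
$\left(w{\left(-7,11 \right)} + 129\right)^{2} = \left(\left(-6 + \left(-7\right)^{2} - \left(-7\right) 11\right) + 129\right)^{2} = \left(\left(-6 + 49 + 77\right) + 129\right)^{2} = \left(120 + 129\right)^{2} = 249^{2} = 62001$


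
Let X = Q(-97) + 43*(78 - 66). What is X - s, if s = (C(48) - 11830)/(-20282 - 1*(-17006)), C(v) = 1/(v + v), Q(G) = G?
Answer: 130638145/314496 ≈ 415.39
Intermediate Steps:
C(v) = 1/(2*v)
X = 419 (X = -97 + 43*(78 - 66) = -97 + 43*12 = -97 + 516 = 419)
s = 1135679/314496 (s = ((½)/48 - 11830)/(-20282 - 1*(-17006)) = ((½)*(1/48) - 11830)/(-20282 + 17006) = (1/96 - 11830)/(-3276) = -1135679/96*(-1/3276) = 1135679/314496 ≈ 3.6111)
X - s = 419 - 1*1135679/314496 = 419 - 1135679/314496 = 130638145/314496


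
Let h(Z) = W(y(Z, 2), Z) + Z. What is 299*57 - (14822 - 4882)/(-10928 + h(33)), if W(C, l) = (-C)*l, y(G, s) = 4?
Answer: 187943101/11027 ≈ 17044.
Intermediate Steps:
W(C, l) = -C*l
h(Z) = -3*Z (h(Z) = -1*4*Z + Z = -4*Z + Z = -3*Z)
299*57 - (14822 - 4882)/(-10928 + h(33)) = 299*57 - (14822 - 4882)/(-10928 - 3*33) = 17043 - 9940/(-10928 - 99) = 17043 - 9940/(-11027) = 17043 - 9940*(-1)/11027 = 17043 - 1*(-9940/11027) = 17043 + 9940/11027 = 187943101/11027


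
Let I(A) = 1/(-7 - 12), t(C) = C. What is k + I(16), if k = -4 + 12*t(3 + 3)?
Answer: 1291/19 ≈ 67.947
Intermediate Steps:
I(A) = -1/19 (I(A) = 1/(-19) = -1/19)
k = 68 (k = -4 + 12*(3 + 3) = -4 + 12*6 = -4 + 72 = 68)
k + I(16) = 68 - 1/19 = 1291/19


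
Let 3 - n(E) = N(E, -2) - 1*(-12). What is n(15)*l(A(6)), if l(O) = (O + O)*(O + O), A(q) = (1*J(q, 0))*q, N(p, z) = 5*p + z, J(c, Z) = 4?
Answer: -188928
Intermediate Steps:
N(p, z) = z + 5*p
A(q) = 4*q (A(q) = (1*4)*q = 4*q)
l(O) = 4*O² (l(O) = (2*O)*(2*O) = 4*O²)
n(E) = -7 - 5*E (n(E) = 3 - ((-2 + 5*E) - 1*(-12)) = 3 - ((-2 + 5*E) + 12) = 3 - (10 + 5*E) = 3 + (-10 - 5*E) = -7 - 5*E)
n(15)*l(A(6)) = (-7 - 5*15)*(4*(4*6)²) = (-7 - 75)*(4*24²) = -328*576 = -82*2304 = -188928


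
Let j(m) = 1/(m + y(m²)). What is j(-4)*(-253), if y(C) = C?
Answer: -253/12 ≈ -21.083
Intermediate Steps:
j(m) = 1/(m + m²)
j(-4)*(-253) = (1/((-4)*(1 - 4)))*(-253) = -¼/(-3)*(-253) = -¼*(-⅓)*(-253) = (1/12)*(-253) = -253/12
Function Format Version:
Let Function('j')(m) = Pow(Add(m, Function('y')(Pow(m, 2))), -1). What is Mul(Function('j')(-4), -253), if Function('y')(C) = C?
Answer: Rational(-253, 12) ≈ -21.083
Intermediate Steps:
Function('j')(m) = Pow(Add(m, Pow(m, 2)), -1)
Mul(Function('j')(-4), -253) = Mul(Mul(Pow(-4, -1), Pow(Add(1, -4), -1)), -253) = Mul(Mul(Rational(-1, 4), Pow(-3, -1)), -253) = Mul(Mul(Rational(-1, 4), Rational(-1, 3)), -253) = Mul(Rational(1, 12), -253) = Rational(-253, 12)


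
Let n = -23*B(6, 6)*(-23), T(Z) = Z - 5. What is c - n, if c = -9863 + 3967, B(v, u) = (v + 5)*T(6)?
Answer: -11715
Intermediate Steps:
T(Z) = -5 + Z
B(v, u) = 5 + v (B(v, u) = (v + 5)*(-5 + 6) = (5 + v)*1 = 5 + v)
n = 5819 (n = -23*(5 + 6)*(-23) = -23*11*(-23) = -253*(-23) = 5819)
c = -5896
c - n = -5896 - 1*5819 = -5896 - 5819 = -11715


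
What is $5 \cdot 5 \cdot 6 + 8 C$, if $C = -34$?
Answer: $-122$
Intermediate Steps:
$5 \cdot 5 \cdot 6 + 8 C = 5 \cdot 5 \cdot 6 + 8 \left(-34\right) = 25 \cdot 6 - 272 = 150 - 272 = -122$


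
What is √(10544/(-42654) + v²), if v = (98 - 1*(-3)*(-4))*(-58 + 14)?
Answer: 2*√1628177671158870/21327 ≈ 3784.0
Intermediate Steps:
v = -3784 (v = (98 + 3*(-4))*(-44) = (98 - 12)*(-44) = 86*(-44) = -3784)
√(10544/(-42654) + v²) = √(10544/(-42654) + (-3784)²) = √(10544*(-1/42654) + 14318656) = √(-5272/21327 + 14318656) = √(305373971240/21327) = 2*√1628177671158870/21327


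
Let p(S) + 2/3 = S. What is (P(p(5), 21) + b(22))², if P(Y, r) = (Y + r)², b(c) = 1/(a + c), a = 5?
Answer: 300294241/729 ≈ 4.1193e+5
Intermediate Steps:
p(S) = -⅔ + S
b(c) = 1/(5 + c)
(P(p(5), 21) + b(22))² = (((-⅔ + 5) + 21)² + 1/(5 + 22))² = ((13/3 + 21)² + 1/27)² = ((76/3)² + 1/27)² = (5776/9 + 1/27)² = (17329/27)² = 300294241/729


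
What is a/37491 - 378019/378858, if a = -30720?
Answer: -8603609363/4734588426 ≈ -1.8172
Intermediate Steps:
a/37491 - 378019/378858 = -30720/37491 - 378019/378858 = -30720*1/37491 - 378019*1/378858 = -10240/12497 - 378019/378858 = -8603609363/4734588426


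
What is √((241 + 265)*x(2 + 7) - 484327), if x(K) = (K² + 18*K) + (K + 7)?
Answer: I*√353273 ≈ 594.37*I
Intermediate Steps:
x(K) = 7 + K² + 19*K (x(K) = (K² + 18*K) + (7 + K) = 7 + K² + 19*K)
√((241 + 265)*x(2 + 7) - 484327) = √((241 + 265)*(7 + (2 + 7)² + 19*(2 + 7)) - 484327) = √(506*(7 + 9² + 19*9) - 484327) = √(506*(7 + 81 + 171) - 484327) = √(506*259 - 484327) = √(131054 - 484327) = √(-353273) = I*√353273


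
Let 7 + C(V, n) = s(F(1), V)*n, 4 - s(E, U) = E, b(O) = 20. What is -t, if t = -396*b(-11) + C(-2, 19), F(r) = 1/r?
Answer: 7870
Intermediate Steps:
s(E, U) = 4 - E
C(V, n) = -7 + 3*n (C(V, n) = -7 + (4 - 1/1)*n = -7 + (4 - 1*1)*n = -7 + (4 - 1)*n = -7 + 3*n)
t = -7870 (t = -396*20 + (-7 + 3*19) = -7920 + (-7 + 57) = -7920 + 50 = -7870)
-t = -1*(-7870) = 7870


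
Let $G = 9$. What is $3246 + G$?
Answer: $3255$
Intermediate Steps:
$3246 + G = 3246 + 9 = 3255$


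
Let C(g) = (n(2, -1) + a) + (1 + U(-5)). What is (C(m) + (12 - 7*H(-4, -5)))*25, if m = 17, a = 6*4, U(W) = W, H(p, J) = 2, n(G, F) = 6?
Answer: 600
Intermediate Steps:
a = 24
C(g) = 26 (C(g) = (6 + 24) + (1 - 5) = 30 - 4 = 26)
(C(m) + (12 - 7*H(-4, -5)))*25 = (26 + (12 - 7*2))*25 = (26 + (12 - 14))*25 = (26 - 2)*25 = 24*25 = 600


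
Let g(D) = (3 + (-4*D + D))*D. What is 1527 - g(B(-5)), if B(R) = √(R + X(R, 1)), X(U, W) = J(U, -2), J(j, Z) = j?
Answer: 1497 - 3*I*√10 ≈ 1497.0 - 9.4868*I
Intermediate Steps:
X(U, W) = U
B(R) = √2*√R (B(R) = √(R + R) = √(2*R) = √2*√R)
g(D) = D*(3 - 3*D) (g(D) = (3 - 3*D)*D = D*(3 - 3*D))
1527 - g(B(-5)) = 1527 - 3*√2*√(-5)*(1 - √2*√(-5)) = 1527 - 3*√2*(I*√5)*(1 - √2*I*√5) = 1527 - 3*I*√10*(1 - I*√10)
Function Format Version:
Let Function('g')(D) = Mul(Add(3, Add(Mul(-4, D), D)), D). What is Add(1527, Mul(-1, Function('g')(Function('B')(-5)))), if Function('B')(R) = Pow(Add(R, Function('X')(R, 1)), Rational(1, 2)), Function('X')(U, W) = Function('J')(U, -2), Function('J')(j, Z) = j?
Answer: Add(1497, Mul(-3, I, Pow(10, Rational(1, 2)))) ≈ Add(1497.0, Mul(-9.4868, I))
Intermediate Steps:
Function('X')(U, W) = U
Function('B')(R) = Mul(Pow(2, Rational(1, 2)), Pow(R, Rational(1, 2))) (Function('B')(R) = Pow(Add(R, R), Rational(1, 2)) = Pow(Mul(2, R), Rational(1, 2)) = Mul(Pow(2, Rational(1, 2)), Pow(R, Rational(1, 2))))
Function('g')(D) = Mul(D, Add(3, Mul(-3, D))) (Function('g')(D) = Mul(Add(3, Mul(-3, D)), D) = Mul(D, Add(3, Mul(-3, D))))
Add(1527, Mul(-1, Function('g')(Function('B')(-5)))) = Add(1527, Mul(-1, Mul(3, Mul(Pow(2, Rational(1, 2)), Pow(-5, Rational(1, 2))), Add(1, Mul(-1, Mul(Pow(2, Rational(1, 2)), Pow(-5, Rational(1, 2)))))))) = Add(1527, Mul(-1, Mul(3, Mul(Pow(2, Rational(1, 2)), Mul(I, Pow(5, Rational(1, 2)))), Add(1, Mul(-1, Mul(Pow(2, Rational(1, 2)), Mul(I, Pow(5, Rational(1, 2))))))))) = Add(1527, Mul(-1, Mul(3, Mul(I, Pow(10, Rational(1, 2))), Add(1, Mul(-1, Mul(I, Pow(10, Rational(1, 2)))))))) = Add(1527, Mul(-1, Mul(3, Mul(I, Pow(10, Rational(1, 2))), Add(1, Mul(-1, I, Pow(10, Rational(1, 2))))))) = Add(1527, Mul(-1, Mul(3, I, Pow(10, Rational(1, 2)), Add(1, Mul(-1, I, Pow(10, Rational(1, 2))))))) = Add(1527, Mul(-3, I, Pow(10, Rational(1, 2)), Add(1, Mul(-1, I, Pow(10, Rational(1, 2))))))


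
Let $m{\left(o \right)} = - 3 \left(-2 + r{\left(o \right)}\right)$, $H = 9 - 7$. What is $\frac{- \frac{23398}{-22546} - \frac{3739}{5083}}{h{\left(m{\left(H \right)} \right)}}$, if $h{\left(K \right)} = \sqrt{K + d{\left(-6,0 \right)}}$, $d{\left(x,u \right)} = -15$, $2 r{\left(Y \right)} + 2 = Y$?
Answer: $- \frac{5772090 i}{57300659} \approx - 0.10073 i$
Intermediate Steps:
$r{\left(Y \right)} = -1 + \frac{Y}{2}$
$H = 2$ ($H = 9 - 7 = 2$)
$m{\left(o \right)} = 9 - \frac{3 o}{2}$ ($m{\left(o \right)} = - 3 \left(-2 + \left(-1 + \frac{o}{2}\right)\right) = - 3 \left(-3 + \frac{o}{2}\right) = 9 - \frac{3 o}{2}$)
$h{\left(K \right)} = \sqrt{-15 + K}$ ($h{\left(K \right)} = \sqrt{K - 15} = \sqrt{-15 + K}$)
$\frac{- \frac{23398}{-22546} - \frac{3739}{5083}}{h{\left(m{\left(H \right)} \right)}} = \frac{- \frac{23398}{-22546} - \frac{3739}{5083}}{\sqrt{-15 + \left(9 - 3\right)}} = \frac{\left(-23398\right) \left(- \frac{1}{22546}\right) - \frac{3739}{5083}}{\sqrt{-15 + \left(9 - 3\right)}} = \frac{\frac{11699}{11273} - \frac{3739}{5083}}{\sqrt{-15 + 6}} = \frac{17316270}{57300659 \sqrt{-9}} = \frac{17316270}{57300659 \cdot 3 i} = \frac{17316270 \left(- \frac{i}{3}\right)}{57300659} = - \frac{5772090 i}{57300659}$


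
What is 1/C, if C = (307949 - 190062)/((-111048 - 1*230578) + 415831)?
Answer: 74205/117887 ≈ 0.62946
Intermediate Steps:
C = 117887/74205 (C = 117887/((-111048 - 230578) + 415831) = 117887/(-341626 + 415831) = 117887/74205 ≈ 1.5887)
1/C = 1/(117887/74205) = 74205/117887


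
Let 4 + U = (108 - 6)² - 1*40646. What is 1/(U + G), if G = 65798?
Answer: 1/35552 ≈ 2.8128e-5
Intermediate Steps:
U = -30246 (U = -4 + ((108 - 6)² - 1*40646) = -4 + (102² - 40646) = -4 + (10404 - 40646) = -4 - 30242 = -30246)
1/(U + G) = 1/(-30246 + 65798) = 1/35552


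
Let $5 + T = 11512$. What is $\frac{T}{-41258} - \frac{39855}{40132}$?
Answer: $- \frac{1053068257}{827883028} \approx -1.272$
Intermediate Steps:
$T = 11507$ ($T = -5 + 11512 = 11507$)
$\frac{T}{-41258} - \frac{39855}{40132} = \frac{11507}{-41258} - \frac{39855}{40132} = 11507 \left(- \frac{1}{41258}\right) - \frac{39855}{40132} = - \frac{11507}{41258} - \frac{39855}{40132} = - \frac{1053068257}{827883028}$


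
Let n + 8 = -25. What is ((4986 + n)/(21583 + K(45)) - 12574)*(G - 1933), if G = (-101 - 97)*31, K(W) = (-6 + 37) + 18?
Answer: 168867555605/1664 ≈ 1.0148e+8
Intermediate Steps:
K(W) = 49 (K(W) = 31 + 18 = 49)
n = -33 (n = -8 - 25 = -33)
G = -6138 (G = -198*31 = -6138)
((4986 + n)/(21583 + K(45)) - 12574)*(G - 1933) = ((4986 - 33)/(21583 + 49) - 12574)*(-6138 - 1933) = (4953/21632 - 12574)*(-8071) = (4953*(1/21632) - 12574)*(-8071) = (381/1664 - 12574)*(-8071) = -20922755/1664*(-8071) = 168867555605/1664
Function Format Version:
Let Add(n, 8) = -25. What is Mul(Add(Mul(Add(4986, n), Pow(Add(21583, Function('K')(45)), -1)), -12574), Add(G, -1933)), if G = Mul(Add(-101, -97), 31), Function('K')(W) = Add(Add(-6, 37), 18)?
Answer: Rational(168867555605, 1664) ≈ 1.0148e+8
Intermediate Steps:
Function('K')(W) = 49 (Function('K')(W) = Add(31, 18) = 49)
n = -33 (n = Add(-8, -25) = -33)
G = -6138 (G = Mul(-198, 31) = -6138)
Mul(Add(Mul(Add(4986, n), Pow(Add(21583, Function('K')(45)), -1)), -12574), Add(G, -1933)) = Mul(Add(Mul(Add(4986, -33), Pow(Add(21583, 49), -1)), -12574), Add(-6138, -1933)) = Mul(Add(Mul(4953, Pow(21632, -1)), -12574), -8071) = Mul(Add(Mul(4953, Rational(1, 21632)), -12574), -8071) = Mul(Add(Rational(381, 1664), -12574), -8071) = Mul(Rational(-20922755, 1664), -8071) = Rational(168867555605, 1664)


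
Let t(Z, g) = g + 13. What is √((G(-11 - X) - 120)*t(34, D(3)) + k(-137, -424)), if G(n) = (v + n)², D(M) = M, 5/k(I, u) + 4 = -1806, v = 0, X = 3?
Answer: √159349142/362 ≈ 34.871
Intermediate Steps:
k(I, u) = -1/362 (k(I, u) = 5/(-4 - 1806) = 5/(-1810) = 5*(-1/1810) = -1/362)
t(Z, g) = 13 + g
G(n) = n² (G(n) = (0 + n)² = n²)
√((G(-11 - X) - 120)*t(34, D(3)) + k(-137, -424)) = √(((-11 - 1*3)² - 120)*(13 + 3) - 1/362) = √(((-11 - 3)² - 120)*16 - 1/362) = √(((-14)² - 120)*16 - 1/362) = √((196 - 120)*16 - 1/362) = √(76*16 - 1/362) = √(1216 - 1/362) = √(440191/362) = √159349142/362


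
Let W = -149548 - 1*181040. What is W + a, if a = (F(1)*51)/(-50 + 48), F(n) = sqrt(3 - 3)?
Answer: -330588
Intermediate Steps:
F(n) = 0 (F(n) = sqrt(0) = 0)
W = -330588 (W = -149548 - 181040 = -330588)
a = 0 (a = (0*51)/(-50 + 48) = 0/(-2) = 0*(-1/2) = 0)
W + a = -330588 + 0 = -330588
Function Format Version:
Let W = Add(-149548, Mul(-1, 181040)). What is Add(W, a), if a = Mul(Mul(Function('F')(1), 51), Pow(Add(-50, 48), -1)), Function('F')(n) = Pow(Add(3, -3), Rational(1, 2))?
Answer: -330588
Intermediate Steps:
Function('F')(n) = 0 (Function('F')(n) = Pow(0, Rational(1, 2)) = 0)
W = -330588 (W = Add(-149548, -181040) = -330588)
a = 0 (a = Mul(Mul(0, 51), Pow(Add(-50, 48), -1)) = Mul(0, Pow(-2, -1)) = Mul(0, Rational(-1, 2)) = 0)
Add(W, a) = Add(-330588, 0) = -330588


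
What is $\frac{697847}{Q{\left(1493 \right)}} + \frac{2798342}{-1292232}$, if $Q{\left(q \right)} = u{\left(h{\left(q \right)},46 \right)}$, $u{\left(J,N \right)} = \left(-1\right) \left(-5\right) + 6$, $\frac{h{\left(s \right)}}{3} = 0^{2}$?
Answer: $\frac{450874721371}{7107276} \approx 63439.0$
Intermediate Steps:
$h{\left(s \right)} = 0$ ($h{\left(s \right)} = 3 \cdot 0^{2} = 3 \cdot 0 = 0$)
$u{\left(J,N \right)} = 11$ ($u{\left(J,N \right)} = 5 + 6 = 11$)
$Q{\left(q \right)} = 11$
$\frac{697847}{Q{\left(1493 \right)}} + \frac{2798342}{-1292232} = \frac{697847}{11} + \frac{2798342}{-1292232} = 697847 \cdot \frac{1}{11} + 2798342 \left(- \frac{1}{1292232}\right) = \frac{697847}{11} - \frac{1399171}{646116} = \frac{450874721371}{7107276}$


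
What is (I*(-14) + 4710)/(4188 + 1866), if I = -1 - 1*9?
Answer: 2425/3027 ≈ 0.80112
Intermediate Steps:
I = -10 (I = -1 - 9 = -10)
(I*(-14) + 4710)/(4188 + 1866) = (-10*(-14) + 4710)/(4188 + 1866) = (140 + 4710)/6054 = 4850*(1/6054) = 2425/3027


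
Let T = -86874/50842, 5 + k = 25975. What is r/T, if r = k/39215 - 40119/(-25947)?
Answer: -11167895945/8640792099 ≈ -1.2925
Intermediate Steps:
k = 25970 (k = -5 + 25975 = 25970)
T = -43437/25421 (T = -86874*1/50842 = -43437/25421 ≈ -1.7087)
r = 4832495/2188197 (r = 25970/39215 - 40119/(-25947) = 25970*(1/39215) - 40119*(-1/25947) = 5194/7843 + 13373/8649 = 4832495/2188197 ≈ 2.2084)
r/T = 4832495/(2188197*(-43437/25421)) = (4832495/2188197)*(-25421/43437) = -11167895945/8640792099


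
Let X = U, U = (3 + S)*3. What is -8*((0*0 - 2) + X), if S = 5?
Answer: -176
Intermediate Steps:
U = 24 (U = (3 + 5)*3 = 8*3 = 24)
X = 24
-8*((0*0 - 2) + X) = -8*((0*0 - 2) + 24) = -8*((0 - 2) + 24) = -8*(-2 + 24) = -8*22 = -176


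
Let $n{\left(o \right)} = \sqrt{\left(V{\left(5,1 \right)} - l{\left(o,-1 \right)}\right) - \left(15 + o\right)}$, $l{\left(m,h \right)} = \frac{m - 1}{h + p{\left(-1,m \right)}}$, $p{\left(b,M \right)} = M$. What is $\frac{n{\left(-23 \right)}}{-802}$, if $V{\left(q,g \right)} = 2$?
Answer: $- \frac{3}{802} \approx -0.0037406$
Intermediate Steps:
$l{\left(m,h \right)} = \frac{-1 + m}{h + m}$ ($l{\left(m,h \right)} = \frac{m - 1}{h + m} = \frac{-1 + m}{h + m}$)
$n{\left(o \right)} = \sqrt{-14 - o}$ ($n{\left(o \right)} = \sqrt{\left(2 - \frac{-1 + o}{-1 + o}\right) - \left(15 + o\right)} = \sqrt{\left(2 - 1\right) - \left(15 + o\right)} = \sqrt{1 - \left(15 + o\right)} = \sqrt{-14 - o}$)
$\frac{n{\left(-23 \right)}}{-802} = \frac{\sqrt{\frac{14 - \left(-23\right)^{2} - -299}{-1 - 23}}}{-802} = \sqrt{\frac{14 - 529 + 299}{-24}} \left(- \frac{1}{802}\right) = \sqrt{- \frac{14 - 529 + 299}{24}} \left(- \frac{1}{802}\right) = \sqrt{\left(- \frac{1}{24}\right) \left(-216\right)} \left(- \frac{1}{802}\right) = \sqrt{9} \left(- \frac{1}{802}\right) = 3 \left(- \frac{1}{802}\right) = - \frac{3}{802}$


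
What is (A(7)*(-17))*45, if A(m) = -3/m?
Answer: 2295/7 ≈ 327.86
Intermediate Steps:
(A(7)*(-17))*45 = (-3/7*(-17))*45 = (-3*⅐*(-17))*45 = -3/7*(-17)*45 = (51/7)*45 = 2295/7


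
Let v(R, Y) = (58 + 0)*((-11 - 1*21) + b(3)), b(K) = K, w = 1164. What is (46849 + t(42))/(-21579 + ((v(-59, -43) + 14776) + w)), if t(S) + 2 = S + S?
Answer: -46931/7321 ≈ -6.4105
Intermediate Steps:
v(R, Y) = -1682 (v(R, Y) = (58 + 0)*((-11 - 1*21) + 3) = 58*((-11 - 21) + 3) = 58*(-32 + 3) = 58*(-29) = -1682)
t(S) = -2 + 2*S (t(S) = -2 + (S + S) = -2 + 2*S)
(46849 + t(42))/(-21579 + ((v(-59, -43) + 14776) + w)) = (46849 + (-2 + 2*42))/(-21579 + ((-1682 + 14776) + 1164)) = (46849 + (-2 + 84))/(-21579 + (13094 + 1164)) = (46849 + 82)/(-21579 + 14258) = 46931/(-7321) = 46931*(-1/7321) = -46931/7321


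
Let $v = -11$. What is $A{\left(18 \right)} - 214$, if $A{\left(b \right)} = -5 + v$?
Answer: $-230$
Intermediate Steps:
$A{\left(b \right)} = -16$ ($A{\left(b \right)} = -5 - 11 = -16$)
$A{\left(18 \right)} - 214 = -16 - 214 = -230$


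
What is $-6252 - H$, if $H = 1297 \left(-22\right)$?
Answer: $22282$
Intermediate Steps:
$H = -28534$
$-6252 - H = -6252 - -28534 = -6252 + 28534 = 22282$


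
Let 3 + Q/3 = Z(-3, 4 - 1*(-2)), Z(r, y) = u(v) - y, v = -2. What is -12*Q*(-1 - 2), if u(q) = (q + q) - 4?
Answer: -1836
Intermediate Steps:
u(q) = -4 + 2*q (u(q) = 2*q - 4 = -4 + 2*q)
Z(r, y) = -8 - y (Z(r, y) = (-4 + 2*(-2)) - y = (-4 - 4) - y = -8 - y)
Q = -51 (Q = -9 + 3*(-8 - (4 - 1*(-2))) = -9 + 3*(-8 - (4 + 2)) = -9 + 3*(-8 - 1*6) = -9 + 3*(-8 - 6) = -9 + 3*(-14) = -9 - 42 = -51)
-12*Q*(-1 - 2) = -(-612)*(-1 - 2) = -(-612)*(-3) = -12*153 = -1836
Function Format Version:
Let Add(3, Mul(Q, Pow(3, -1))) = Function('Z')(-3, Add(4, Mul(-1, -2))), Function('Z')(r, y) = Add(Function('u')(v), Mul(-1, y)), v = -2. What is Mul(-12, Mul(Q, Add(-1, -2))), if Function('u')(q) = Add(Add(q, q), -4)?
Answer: -1836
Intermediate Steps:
Function('u')(q) = Add(-4, Mul(2, q)) (Function('u')(q) = Add(Mul(2, q), -4) = Add(-4, Mul(2, q)))
Function('Z')(r, y) = Add(-8, Mul(-1, y)) (Function('Z')(r, y) = Add(Add(-4, Mul(2, -2)), Mul(-1, y)) = Add(Add(-4, -4), Mul(-1, y)) = Add(-8, Mul(-1, y)))
Q = -51 (Q = Add(-9, Mul(3, Add(-8, Mul(-1, Add(4, Mul(-1, -2)))))) = Add(-9, Mul(3, Add(-8, Mul(-1, Add(4, 2))))) = Add(-9, Mul(3, Add(-8, Mul(-1, 6)))) = Add(-9, Mul(3, Add(-8, -6))) = Add(-9, Mul(3, -14)) = Add(-9, -42) = -51)
Mul(-12, Mul(Q, Add(-1, -2))) = Mul(-12, Mul(-51, Add(-1, -2))) = Mul(-12, Mul(-51, -3)) = Mul(-12, 153) = -1836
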